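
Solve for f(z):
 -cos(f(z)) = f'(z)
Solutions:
 f(z) = pi - asin((C1 + exp(2*z))/(C1 - exp(2*z)))
 f(z) = asin((C1 + exp(2*z))/(C1 - exp(2*z)))


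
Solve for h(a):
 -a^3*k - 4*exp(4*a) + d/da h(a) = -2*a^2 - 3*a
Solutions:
 h(a) = C1 + a^4*k/4 - 2*a^3/3 - 3*a^2/2 + exp(4*a)


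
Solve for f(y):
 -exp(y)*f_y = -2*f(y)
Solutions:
 f(y) = C1*exp(-2*exp(-y))


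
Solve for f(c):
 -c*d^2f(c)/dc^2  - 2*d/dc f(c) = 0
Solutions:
 f(c) = C1 + C2/c


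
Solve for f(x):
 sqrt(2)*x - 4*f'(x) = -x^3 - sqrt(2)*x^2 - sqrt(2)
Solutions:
 f(x) = C1 + x^4/16 + sqrt(2)*x^3/12 + sqrt(2)*x^2/8 + sqrt(2)*x/4


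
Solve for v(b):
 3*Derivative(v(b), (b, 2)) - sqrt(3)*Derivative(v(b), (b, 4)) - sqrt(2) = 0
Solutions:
 v(b) = C1 + C2*b + C3*exp(-3^(1/4)*b) + C4*exp(3^(1/4)*b) + sqrt(2)*b^2/6


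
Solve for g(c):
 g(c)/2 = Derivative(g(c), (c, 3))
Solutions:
 g(c) = C3*exp(2^(2/3)*c/2) + (C1*sin(2^(2/3)*sqrt(3)*c/4) + C2*cos(2^(2/3)*sqrt(3)*c/4))*exp(-2^(2/3)*c/4)


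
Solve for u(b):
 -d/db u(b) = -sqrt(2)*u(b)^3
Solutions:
 u(b) = -sqrt(2)*sqrt(-1/(C1 + sqrt(2)*b))/2
 u(b) = sqrt(2)*sqrt(-1/(C1 + sqrt(2)*b))/2


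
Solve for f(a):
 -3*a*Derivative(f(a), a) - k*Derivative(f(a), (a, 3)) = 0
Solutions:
 f(a) = C1 + Integral(C2*airyai(3^(1/3)*a*(-1/k)^(1/3)) + C3*airybi(3^(1/3)*a*(-1/k)^(1/3)), a)


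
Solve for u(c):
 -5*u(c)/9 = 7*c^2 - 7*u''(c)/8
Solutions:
 u(c) = C1*exp(-2*sqrt(70)*c/21) + C2*exp(2*sqrt(70)*c/21) - 63*c^2/5 - 3969/100


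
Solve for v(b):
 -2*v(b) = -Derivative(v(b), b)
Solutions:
 v(b) = C1*exp(2*b)


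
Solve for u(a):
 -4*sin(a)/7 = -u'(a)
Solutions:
 u(a) = C1 - 4*cos(a)/7


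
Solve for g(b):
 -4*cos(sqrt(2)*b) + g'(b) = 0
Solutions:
 g(b) = C1 + 2*sqrt(2)*sin(sqrt(2)*b)


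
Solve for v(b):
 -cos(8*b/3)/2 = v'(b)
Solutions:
 v(b) = C1 - 3*sin(8*b/3)/16


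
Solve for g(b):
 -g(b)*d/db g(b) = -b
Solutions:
 g(b) = -sqrt(C1 + b^2)
 g(b) = sqrt(C1 + b^2)


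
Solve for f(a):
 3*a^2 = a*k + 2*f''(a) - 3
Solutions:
 f(a) = C1 + C2*a + a^4/8 - a^3*k/12 + 3*a^2/4


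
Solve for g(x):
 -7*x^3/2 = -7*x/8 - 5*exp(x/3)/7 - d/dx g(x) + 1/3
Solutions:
 g(x) = C1 + 7*x^4/8 - 7*x^2/16 + x/3 - 15*exp(x/3)/7


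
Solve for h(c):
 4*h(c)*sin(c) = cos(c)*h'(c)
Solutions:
 h(c) = C1/cos(c)^4


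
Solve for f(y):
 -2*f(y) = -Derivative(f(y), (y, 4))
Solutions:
 f(y) = C1*exp(-2^(1/4)*y) + C2*exp(2^(1/4)*y) + C3*sin(2^(1/4)*y) + C4*cos(2^(1/4)*y)


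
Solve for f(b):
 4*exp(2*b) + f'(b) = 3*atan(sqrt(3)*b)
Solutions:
 f(b) = C1 + 3*b*atan(sqrt(3)*b) - 2*exp(2*b) - sqrt(3)*log(3*b^2 + 1)/2


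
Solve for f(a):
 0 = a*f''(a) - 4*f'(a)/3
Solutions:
 f(a) = C1 + C2*a^(7/3)


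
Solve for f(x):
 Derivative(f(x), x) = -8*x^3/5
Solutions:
 f(x) = C1 - 2*x^4/5


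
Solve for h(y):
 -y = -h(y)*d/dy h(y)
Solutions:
 h(y) = -sqrt(C1 + y^2)
 h(y) = sqrt(C1 + y^2)


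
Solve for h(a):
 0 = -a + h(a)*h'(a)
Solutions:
 h(a) = -sqrt(C1 + a^2)
 h(a) = sqrt(C1 + a^2)


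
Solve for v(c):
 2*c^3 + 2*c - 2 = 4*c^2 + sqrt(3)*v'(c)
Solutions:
 v(c) = C1 + sqrt(3)*c^4/6 - 4*sqrt(3)*c^3/9 + sqrt(3)*c^2/3 - 2*sqrt(3)*c/3


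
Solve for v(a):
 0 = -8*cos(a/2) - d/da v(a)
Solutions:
 v(a) = C1 - 16*sin(a/2)


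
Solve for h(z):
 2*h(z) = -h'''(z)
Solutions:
 h(z) = C3*exp(-2^(1/3)*z) + (C1*sin(2^(1/3)*sqrt(3)*z/2) + C2*cos(2^(1/3)*sqrt(3)*z/2))*exp(2^(1/3)*z/2)


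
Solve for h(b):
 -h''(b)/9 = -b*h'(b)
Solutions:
 h(b) = C1 + C2*erfi(3*sqrt(2)*b/2)


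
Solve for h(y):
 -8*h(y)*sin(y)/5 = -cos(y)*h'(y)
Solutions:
 h(y) = C1/cos(y)^(8/5)


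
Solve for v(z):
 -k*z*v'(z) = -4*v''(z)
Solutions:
 v(z) = Piecewise((-sqrt(2)*sqrt(pi)*C1*erf(sqrt(2)*z*sqrt(-k)/4)/sqrt(-k) - C2, (k > 0) | (k < 0)), (-C1*z - C2, True))


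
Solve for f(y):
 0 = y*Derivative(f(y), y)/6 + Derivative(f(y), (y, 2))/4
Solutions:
 f(y) = C1 + C2*erf(sqrt(3)*y/3)


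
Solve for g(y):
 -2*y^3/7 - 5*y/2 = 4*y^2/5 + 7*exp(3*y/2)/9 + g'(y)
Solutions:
 g(y) = C1 - y^4/14 - 4*y^3/15 - 5*y^2/4 - 14*exp(3*y/2)/27


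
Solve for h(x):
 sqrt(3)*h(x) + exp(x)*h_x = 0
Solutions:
 h(x) = C1*exp(sqrt(3)*exp(-x))


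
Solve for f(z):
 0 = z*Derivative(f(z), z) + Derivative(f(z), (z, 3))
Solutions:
 f(z) = C1 + Integral(C2*airyai(-z) + C3*airybi(-z), z)


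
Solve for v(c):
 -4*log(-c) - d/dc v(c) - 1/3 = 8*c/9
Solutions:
 v(c) = C1 - 4*c^2/9 - 4*c*log(-c) + 11*c/3


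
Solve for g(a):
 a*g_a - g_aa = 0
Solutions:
 g(a) = C1 + C2*erfi(sqrt(2)*a/2)


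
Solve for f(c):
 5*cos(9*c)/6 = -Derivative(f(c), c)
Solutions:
 f(c) = C1 - 5*sin(9*c)/54


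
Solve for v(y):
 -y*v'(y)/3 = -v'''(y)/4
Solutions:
 v(y) = C1 + Integral(C2*airyai(6^(2/3)*y/3) + C3*airybi(6^(2/3)*y/3), y)


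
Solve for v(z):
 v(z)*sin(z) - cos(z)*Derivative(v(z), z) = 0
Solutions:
 v(z) = C1/cos(z)


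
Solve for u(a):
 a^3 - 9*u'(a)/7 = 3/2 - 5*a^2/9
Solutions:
 u(a) = C1 + 7*a^4/36 + 35*a^3/243 - 7*a/6


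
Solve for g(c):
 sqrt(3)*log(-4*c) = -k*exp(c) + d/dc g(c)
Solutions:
 g(c) = C1 + sqrt(3)*c*log(-c) + sqrt(3)*c*(-1 + 2*log(2)) + k*exp(c)


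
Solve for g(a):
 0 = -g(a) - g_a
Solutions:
 g(a) = C1*exp(-a)


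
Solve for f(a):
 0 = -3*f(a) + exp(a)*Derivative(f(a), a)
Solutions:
 f(a) = C1*exp(-3*exp(-a))


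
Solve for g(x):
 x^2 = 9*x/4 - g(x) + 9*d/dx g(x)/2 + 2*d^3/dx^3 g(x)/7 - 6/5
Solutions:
 g(x) = C1*exp(7^(1/3)*x*(-(2 + sqrt(193))^(1/3) + 3*7^(1/3)/(2 + sqrt(193))^(1/3))/4)*sin(sqrt(3)*7^(1/3)*x*(3*7^(1/3)/(2 + sqrt(193))^(1/3) + (2 + sqrt(193))^(1/3))/4) + C2*exp(7^(1/3)*x*(-(2 + sqrt(193))^(1/3) + 3*7^(1/3)/(2 + sqrt(193))^(1/3))/4)*cos(sqrt(3)*7^(1/3)*x*(3*7^(1/3)/(2 + sqrt(193))^(1/3) + (2 + sqrt(193))^(1/3))/4) + C3*exp(-7^(1/3)*x*(-(2 + sqrt(193))^(1/3) + 3*7^(1/3)/(2 + sqrt(193))^(1/3))/2) - x^2 - 27*x/4 - 1263/40


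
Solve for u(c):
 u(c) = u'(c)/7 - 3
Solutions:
 u(c) = C1*exp(7*c) - 3


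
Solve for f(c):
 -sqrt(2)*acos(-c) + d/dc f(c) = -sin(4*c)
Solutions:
 f(c) = C1 + sqrt(2)*(c*acos(-c) + sqrt(1 - c^2)) + cos(4*c)/4


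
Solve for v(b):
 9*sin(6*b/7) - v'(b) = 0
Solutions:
 v(b) = C1 - 21*cos(6*b/7)/2


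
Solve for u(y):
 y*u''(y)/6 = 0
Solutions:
 u(y) = C1 + C2*y


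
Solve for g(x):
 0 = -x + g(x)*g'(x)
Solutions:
 g(x) = -sqrt(C1 + x^2)
 g(x) = sqrt(C1 + x^2)


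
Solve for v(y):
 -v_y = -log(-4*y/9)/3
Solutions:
 v(y) = C1 + y*log(-y)/3 + y*(-2*log(3) - 1 + 2*log(2))/3


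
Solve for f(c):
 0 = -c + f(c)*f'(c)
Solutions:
 f(c) = -sqrt(C1 + c^2)
 f(c) = sqrt(C1 + c^2)


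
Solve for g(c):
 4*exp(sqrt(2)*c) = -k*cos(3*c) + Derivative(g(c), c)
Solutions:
 g(c) = C1 + k*sin(3*c)/3 + 2*sqrt(2)*exp(sqrt(2)*c)


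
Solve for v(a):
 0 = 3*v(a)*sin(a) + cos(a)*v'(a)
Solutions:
 v(a) = C1*cos(a)^3


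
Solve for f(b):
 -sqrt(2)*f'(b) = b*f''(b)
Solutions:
 f(b) = C1 + C2*b^(1 - sqrt(2))


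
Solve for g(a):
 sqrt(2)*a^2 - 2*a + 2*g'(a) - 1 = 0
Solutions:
 g(a) = C1 - sqrt(2)*a^3/6 + a^2/2 + a/2


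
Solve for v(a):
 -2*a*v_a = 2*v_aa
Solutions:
 v(a) = C1 + C2*erf(sqrt(2)*a/2)


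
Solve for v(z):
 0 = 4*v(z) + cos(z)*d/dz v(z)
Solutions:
 v(z) = C1*(sin(z)^2 - 2*sin(z) + 1)/(sin(z)^2 + 2*sin(z) + 1)


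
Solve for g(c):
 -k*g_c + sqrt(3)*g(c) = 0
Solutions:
 g(c) = C1*exp(sqrt(3)*c/k)


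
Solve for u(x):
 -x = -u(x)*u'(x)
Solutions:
 u(x) = -sqrt(C1 + x^2)
 u(x) = sqrt(C1 + x^2)


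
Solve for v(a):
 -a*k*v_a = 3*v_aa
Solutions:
 v(a) = Piecewise((-sqrt(6)*sqrt(pi)*C1*erf(sqrt(6)*a*sqrt(k)/6)/(2*sqrt(k)) - C2, (k > 0) | (k < 0)), (-C1*a - C2, True))


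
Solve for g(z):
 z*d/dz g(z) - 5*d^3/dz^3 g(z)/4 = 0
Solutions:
 g(z) = C1 + Integral(C2*airyai(10^(2/3)*z/5) + C3*airybi(10^(2/3)*z/5), z)


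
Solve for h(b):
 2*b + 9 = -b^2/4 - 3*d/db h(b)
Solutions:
 h(b) = C1 - b^3/36 - b^2/3 - 3*b


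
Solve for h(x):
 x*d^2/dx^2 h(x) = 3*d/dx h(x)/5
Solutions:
 h(x) = C1 + C2*x^(8/5)


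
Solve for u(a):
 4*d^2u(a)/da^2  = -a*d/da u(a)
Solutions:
 u(a) = C1 + C2*erf(sqrt(2)*a/4)


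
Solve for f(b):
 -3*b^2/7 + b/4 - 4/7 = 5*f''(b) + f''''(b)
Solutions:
 f(b) = C1 + C2*b + C3*sin(sqrt(5)*b) + C4*cos(sqrt(5)*b) - b^4/140 + b^3/120 - b^2/25


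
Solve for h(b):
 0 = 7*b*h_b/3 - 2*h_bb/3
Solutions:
 h(b) = C1 + C2*erfi(sqrt(7)*b/2)


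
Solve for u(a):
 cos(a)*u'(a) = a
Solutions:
 u(a) = C1 + Integral(a/cos(a), a)


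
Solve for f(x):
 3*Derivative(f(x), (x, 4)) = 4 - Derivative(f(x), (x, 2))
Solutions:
 f(x) = C1 + C2*x + C3*sin(sqrt(3)*x/3) + C4*cos(sqrt(3)*x/3) + 2*x^2


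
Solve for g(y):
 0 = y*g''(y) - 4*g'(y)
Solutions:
 g(y) = C1 + C2*y^5


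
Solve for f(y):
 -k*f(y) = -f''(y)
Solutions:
 f(y) = C1*exp(-sqrt(k)*y) + C2*exp(sqrt(k)*y)


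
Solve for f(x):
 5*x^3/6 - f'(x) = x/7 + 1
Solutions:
 f(x) = C1 + 5*x^4/24 - x^2/14 - x


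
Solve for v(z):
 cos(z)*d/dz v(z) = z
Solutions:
 v(z) = C1 + Integral(z/cos(z), z)


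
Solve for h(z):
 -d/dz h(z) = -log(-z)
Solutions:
 h(z) = C1 + z*log(-z) - z


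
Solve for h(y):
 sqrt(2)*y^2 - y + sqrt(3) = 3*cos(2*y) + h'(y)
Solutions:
 h(y) = C1 + sqrt(2)*y^3/3 - y^2/2 + sqrt(3)*y - 3*sin(2*y)/2


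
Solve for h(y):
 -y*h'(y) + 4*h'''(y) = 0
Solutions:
 h(y) = C1 + Integral(C2*airyai(2^(1/3)*y/2) + C3*airybi(2^(1/3)*y/2), y)


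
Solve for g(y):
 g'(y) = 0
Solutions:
 g(y) = C1


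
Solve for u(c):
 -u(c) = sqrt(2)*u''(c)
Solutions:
 u(c) = C1*sin(2^(3/4)*c/2) + C2*cos(2^(3/4)*c/2)


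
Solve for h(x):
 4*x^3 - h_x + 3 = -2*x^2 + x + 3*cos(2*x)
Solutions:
 h(x) = C1 + x^4 + 2*x^3/3 - x^2/2 + 3*x - 3*sin(x)*cos(x)


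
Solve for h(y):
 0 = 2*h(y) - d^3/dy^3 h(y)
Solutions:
 h(y) = C3*exp(2^(1/3)*y) + (C1*sin(2^(1/3)*sqrt(3)*y/2) + C2*cos(2^(1/3)*sqrt(3)*y/2))*exp(-2^(1/3)*y/2)


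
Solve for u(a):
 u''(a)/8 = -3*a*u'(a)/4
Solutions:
 u(a) = C1 + C2*erf(sqrt(3)*a)


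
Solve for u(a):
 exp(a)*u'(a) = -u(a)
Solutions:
 u(a) = C1*exp(exp(-a))


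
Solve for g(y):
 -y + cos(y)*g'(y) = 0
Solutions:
 g(y) = C1 + Integral(y/cos(y), y)


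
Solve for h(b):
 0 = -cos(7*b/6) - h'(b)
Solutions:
 h(b) = C1 - 6*sin(7*b/6)/7


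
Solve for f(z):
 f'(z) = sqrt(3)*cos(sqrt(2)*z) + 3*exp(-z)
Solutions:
 f(z) = C1 + sqrt(6)*sin(sqrt(2)*z)/2 - 3*exp(-z)


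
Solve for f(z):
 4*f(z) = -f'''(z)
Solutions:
 f(z) = C3*exp(-2^(2/3)*z) + (C1*sin(2^(2/3)*sqrt(3)*z/2) + C2*cos(2^(2/3)*sqrt(3)*z/2))*exp(2^(2/3)*z/2)


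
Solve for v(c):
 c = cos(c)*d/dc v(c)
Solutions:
 v(c) = C1 + Integral(c/cos(c), c)


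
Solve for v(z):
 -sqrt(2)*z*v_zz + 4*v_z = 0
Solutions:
 v(z) = C1 + C2*z^(1 + 2*sqrt(2))


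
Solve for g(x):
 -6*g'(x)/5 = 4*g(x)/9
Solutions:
 g(x) = C1*exp(-10*x/27)


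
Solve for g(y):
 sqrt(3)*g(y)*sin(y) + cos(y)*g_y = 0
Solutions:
 g(y) = C1*cos(y)^(sqrt(3))


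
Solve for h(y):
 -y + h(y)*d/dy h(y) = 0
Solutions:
 h(y) = -sqrt(C1 + y^2)
 h(y) = sqrt(C1 + y^2)


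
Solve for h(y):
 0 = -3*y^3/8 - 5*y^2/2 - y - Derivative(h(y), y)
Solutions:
 h(y) = C1 - 3*y^4/32 - 5*y^3/6 - y^2/2


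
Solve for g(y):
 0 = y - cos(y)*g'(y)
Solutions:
 g(y) = C1 + Integral(y/cos(y), y)


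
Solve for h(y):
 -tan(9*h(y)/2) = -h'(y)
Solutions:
 h(y) = -2*asin(C1*exp(9*y/2))/9 + 2*pi/9
 h(y) = 2*asin(C1*exp(9*y/2))/9


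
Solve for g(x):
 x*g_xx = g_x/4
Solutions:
 g(x) = C1 + C2*x^(5/4)


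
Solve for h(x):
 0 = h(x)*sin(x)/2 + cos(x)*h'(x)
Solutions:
 h(x) = C1*sqrt(cos(x))


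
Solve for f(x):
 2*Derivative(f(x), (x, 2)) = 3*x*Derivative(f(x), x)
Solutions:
 f(x) = C1 + C2*erfi(sqrt(3)*x/2)


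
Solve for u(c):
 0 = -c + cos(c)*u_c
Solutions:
 u(c) = C1 + Integral(c/cos(c), c)


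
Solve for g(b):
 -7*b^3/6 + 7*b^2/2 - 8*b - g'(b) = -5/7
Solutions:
 g(b) = C1 - 7*b^4/24 + 7*b^3/6 - 4*b^2 + 5*b/7


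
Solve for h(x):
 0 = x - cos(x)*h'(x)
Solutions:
 h(x) = C1 + Integral(x/cos(x), x)


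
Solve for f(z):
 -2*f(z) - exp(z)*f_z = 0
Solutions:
 f(z) = C1*exp(2*exp(-z))


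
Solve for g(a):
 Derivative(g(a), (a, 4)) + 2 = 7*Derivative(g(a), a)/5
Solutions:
 g(a) = C1 + C4*exp(5^(2/3)*7^(1/3)*a/5) + 10*a/7 + (C2*sin(sqrt(3)*5^(2/3)*7^(1/3)*a/10) + C3*cos(sqrt(3)*5^(2/3)*7^(1/3)*a/10))*exp(-5^(2/3)*7^(1/3)*a/10)


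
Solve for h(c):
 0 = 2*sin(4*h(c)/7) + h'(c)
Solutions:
 2*c + 7*log(cos(4*h(c)/7) - 1)/8 - 7*log(cos(4*h(c)/7) + 1)/8 = C1


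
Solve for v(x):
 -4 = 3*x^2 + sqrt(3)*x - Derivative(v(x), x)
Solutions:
 v(x) = C1 + x^3 + sqrt(3)*x^2/2 + 4*x


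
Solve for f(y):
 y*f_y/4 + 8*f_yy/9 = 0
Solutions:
 f(y) = C1 + C2*erf(3*y/8)


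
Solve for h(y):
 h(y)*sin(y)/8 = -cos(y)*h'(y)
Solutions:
 h(y) = C1*cos(y)^(1/8)


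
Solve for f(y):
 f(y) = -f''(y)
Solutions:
 f(y) = C1*sin(y) + C2*cos(y)


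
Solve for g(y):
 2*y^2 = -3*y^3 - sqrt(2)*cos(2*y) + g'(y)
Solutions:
 g(y) = C1 + 3*y^4/4 + 2*y^3/3 + sqrt(2)*sin(2*y)/2


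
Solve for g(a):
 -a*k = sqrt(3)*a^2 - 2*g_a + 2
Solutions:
 g(a) = C1 + sqrt(3)*a^3/6 + a^2*k/4 + a


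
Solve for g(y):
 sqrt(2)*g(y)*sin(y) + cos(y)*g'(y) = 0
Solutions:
 g(y) = C1*cos(y)^(sqrt(2))


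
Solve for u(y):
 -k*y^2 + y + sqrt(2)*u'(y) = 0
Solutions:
 u(y) = C1 + sqrt(2)*k*y^3/6 - sqrt(2)*y^2/4


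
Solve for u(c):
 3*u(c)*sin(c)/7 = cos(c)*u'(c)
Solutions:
 u(c) = C1/cos(c)^(3/7)


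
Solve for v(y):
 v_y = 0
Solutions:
 v(y) = C1


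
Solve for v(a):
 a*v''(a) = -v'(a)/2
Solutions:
 v(a) = C1 + C2*sqrt(a)


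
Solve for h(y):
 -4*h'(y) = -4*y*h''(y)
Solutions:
 h(y) = C1 + C2*y^2


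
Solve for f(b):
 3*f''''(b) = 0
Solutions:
 f(b) = C1 + C2*b + C3*b^2 + C4*b^3


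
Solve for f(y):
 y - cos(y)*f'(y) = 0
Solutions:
 f(y) = C1 + Integral(y/cos(y), y)


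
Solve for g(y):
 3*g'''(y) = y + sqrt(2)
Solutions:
 g(y) = C1 + C2*y + C3*y^2 + y^4/72 + sqrt(2)*y^3/18


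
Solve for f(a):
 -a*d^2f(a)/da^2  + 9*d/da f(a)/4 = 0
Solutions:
 f(a) = C1 + C2*a^(13/4)


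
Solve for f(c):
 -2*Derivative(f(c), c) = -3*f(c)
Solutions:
 f(c) = C1*exp(3*c/2)


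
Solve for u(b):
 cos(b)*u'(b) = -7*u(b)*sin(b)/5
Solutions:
 u(b) = C1*cos(b)^(7/5)


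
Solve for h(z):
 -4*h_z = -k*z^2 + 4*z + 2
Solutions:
 h(z) = C1 + k*z^3/12 - z^2/2 - z/2


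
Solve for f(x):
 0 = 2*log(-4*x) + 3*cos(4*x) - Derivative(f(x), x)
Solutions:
 f(x) = C1 + 2*x*log(-x) - 2*x + 4*x*log(2) + 3*sin(4*x)/4


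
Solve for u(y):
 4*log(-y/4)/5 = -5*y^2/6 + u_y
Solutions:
 u(y) = C1 + 5*y^3/18 + 4*y*log(-y)/5 + 4*y*(-2*log(2) - 1)/5


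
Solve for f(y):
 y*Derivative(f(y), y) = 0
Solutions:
 f(y) = C1


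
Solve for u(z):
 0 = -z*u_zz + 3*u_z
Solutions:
 u(z) = C1 + C2*z^4


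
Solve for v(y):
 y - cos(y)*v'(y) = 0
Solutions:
 v(y) = C1 + Integral(y/cos(y), y)


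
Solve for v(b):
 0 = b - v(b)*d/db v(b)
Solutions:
 v(b) = -sqrt(C1 + b^2)
 v(b) = sqrt(C1 + b^2)


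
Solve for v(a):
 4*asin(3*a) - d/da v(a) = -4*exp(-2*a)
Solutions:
 v(a) = C1 + 4*a*asin(3*a) + 4*sqrt(1 - 9*a^2)/3 - 2*exp(-2*a)


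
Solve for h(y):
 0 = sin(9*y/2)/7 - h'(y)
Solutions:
 h(y) = C1 - 2*cos(9*y/2)/63


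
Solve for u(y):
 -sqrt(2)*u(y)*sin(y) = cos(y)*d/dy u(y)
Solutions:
 u(y) = C1*cos(y)^(sqrt(2))


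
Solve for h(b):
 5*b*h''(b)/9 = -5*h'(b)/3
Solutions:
 h(b) = C1 + C2/b^2


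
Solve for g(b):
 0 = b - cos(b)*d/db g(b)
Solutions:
 g(b) = C1 + Integral(b/cos(b), b)


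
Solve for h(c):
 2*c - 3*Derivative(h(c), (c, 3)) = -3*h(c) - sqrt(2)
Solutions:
 h(c) = C3*exp(c) - 2*c/3 + (C1*sin(sqrt(3)*c/2) + C2*cos(sqrt(3)*c/2))*exp(-c/2) - sqrt(2)/3


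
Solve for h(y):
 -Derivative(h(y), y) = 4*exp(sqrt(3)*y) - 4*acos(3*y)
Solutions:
 h(y) = C1 + 4*y*acos(3*y) - 4*sqrt(1 - 9*y^2)/3 - 4*sqrt(3)*exp(sqrt(3)*y)/3


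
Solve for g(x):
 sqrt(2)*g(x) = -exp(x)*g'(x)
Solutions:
 g(x) = C1*exp(sqrt(2)*exp(-x))


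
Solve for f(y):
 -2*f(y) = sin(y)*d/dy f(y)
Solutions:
 f(y) = C1*(cos(y) + 1)/(cos(y) - 1)


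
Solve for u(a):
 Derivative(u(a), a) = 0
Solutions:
 u(a) = C1


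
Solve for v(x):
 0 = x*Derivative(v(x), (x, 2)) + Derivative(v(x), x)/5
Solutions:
 v(x) = C1 + C2*x^(4/5)


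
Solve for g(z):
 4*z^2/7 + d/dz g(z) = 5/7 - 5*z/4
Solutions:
 g(z) = C1 - 4*z^3/21 - 5*z^2/8 + 5*z/7


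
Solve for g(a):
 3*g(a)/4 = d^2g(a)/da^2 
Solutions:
 g(a) = C1*exp(-sqrt(3)*a/2) + C2*exp(sqrt(3)*a/2)


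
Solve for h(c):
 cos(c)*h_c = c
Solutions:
 h(c) = C1 + Integral(c/cos(c), c)


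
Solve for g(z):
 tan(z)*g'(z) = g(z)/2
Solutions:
 g(z) = C1*sqrt(sin(z))


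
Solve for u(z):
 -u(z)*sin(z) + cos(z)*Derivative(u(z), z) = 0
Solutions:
 u(z) = C1/cos(z)


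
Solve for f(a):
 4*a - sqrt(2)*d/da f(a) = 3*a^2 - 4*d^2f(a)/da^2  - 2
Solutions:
 f(a) = C1 + C2*exp(sqrt(2)*a/4) - sqrt(2)*a^3/2 - 6*a^2 + sqrt(2)*a^2 - 23*sqrt(2)*a + 8*a


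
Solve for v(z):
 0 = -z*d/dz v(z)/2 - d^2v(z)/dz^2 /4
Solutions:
 v(z) = C1 + C2*erf(z)


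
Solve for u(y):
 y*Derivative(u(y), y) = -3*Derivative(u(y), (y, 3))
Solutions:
 u(y) = C1 + Integral(C2*airyai(-3^(2/3)*y/3) + C3*airybi(-3^(2/3)*y/3), y)


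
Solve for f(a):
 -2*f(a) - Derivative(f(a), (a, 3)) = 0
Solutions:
 f(a) = C3*exp(-2^(1/3)*a) + (C1*sin(2^(1/3)*sqrt(3)*a/2) + C2*cos(2^(1/3)*sqrt(3)*a/2))*exp(2^(1/3)*a/2)


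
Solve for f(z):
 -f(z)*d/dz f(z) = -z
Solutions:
 f(z) = -sqrt(C1 + z^2)
 f(z) = sqrt(C1 + z^2)


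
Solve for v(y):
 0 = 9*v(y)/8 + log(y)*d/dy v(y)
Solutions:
 v(y) = C1*exp(-9*li(y)/8)


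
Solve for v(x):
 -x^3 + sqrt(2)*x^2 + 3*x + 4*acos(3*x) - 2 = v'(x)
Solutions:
 v(x) = C1 - x^4/4 + sqrt(2)*x^3/3 + 3*x^2/2 + 4*x*acos(3*x) - 2*x - 4*sqrt(1 - 9*x^2)/3


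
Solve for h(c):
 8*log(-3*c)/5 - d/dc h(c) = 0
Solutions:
 h(c) = C1 + 8*c*log(-c)/5 + 8*c*(-1 + log(3))/5


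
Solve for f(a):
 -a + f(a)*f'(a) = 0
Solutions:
 f(a) = -sqrt(C1 + a^2)
 f(a) = sqrt(C1 + a^2)


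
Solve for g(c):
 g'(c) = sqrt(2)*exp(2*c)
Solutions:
 g(c) = C1 + sqrt(2)*exp(2*c)/2


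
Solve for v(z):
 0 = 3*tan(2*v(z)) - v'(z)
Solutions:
 v(z) = -asin(C1*exp(6*z))/2 + pi/2
 v(z) = asin(C1*exp(6*z))/2


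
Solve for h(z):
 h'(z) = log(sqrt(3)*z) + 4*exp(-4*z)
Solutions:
 h(z) = C1 + z*log(z) + z*(-1 + log(3)/2) - exp(-4*z)


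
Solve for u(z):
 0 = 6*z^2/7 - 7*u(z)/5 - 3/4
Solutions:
 u(z) = 30*z^2/49 - 15/28


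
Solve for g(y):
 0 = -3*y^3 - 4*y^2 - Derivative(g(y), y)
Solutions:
 g(y) = C1 - 3*y^4/4 - 4*y^3/3


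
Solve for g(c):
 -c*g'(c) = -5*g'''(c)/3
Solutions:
 g(c) = C1 + Integral(C2*airyai(3^(1/3)*5^(2/3)*c/5) + C3*airybi(3^(1/3)*5^(2/3)*c/5), c)


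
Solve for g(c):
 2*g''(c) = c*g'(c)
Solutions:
 g(c) = C1 + C2*erfi(c/2)


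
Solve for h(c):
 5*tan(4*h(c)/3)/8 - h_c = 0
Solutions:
 h(c) = -3*asin(C1*exp(5*c/6))/4 + 3*pi/4
 h(c) = 3*asin(C1*exp(5*c/6))/4


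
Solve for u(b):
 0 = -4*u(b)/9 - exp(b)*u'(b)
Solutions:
 u(b) = C1*exp(4*exp(-b)/9)


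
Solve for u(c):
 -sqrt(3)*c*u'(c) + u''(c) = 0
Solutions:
 u(c) = C1 + C2*erfi(sqrt(2)*3^(1/4)*c/2)


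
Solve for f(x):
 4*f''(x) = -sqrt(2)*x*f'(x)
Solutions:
 f(x) = C1 + C2*erf(2^(3/4)*x/4)


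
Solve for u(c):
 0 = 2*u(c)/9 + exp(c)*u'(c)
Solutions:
 u(c) = C1*exp(2*exp(-c)/9)


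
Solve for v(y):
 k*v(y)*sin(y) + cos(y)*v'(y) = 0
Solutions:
 v(y) = C1*exp(k*log(cos(y)))


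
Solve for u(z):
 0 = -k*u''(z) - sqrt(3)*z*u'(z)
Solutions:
 u(z) = C1 + C2*sqrt(k)*erf(sqrt(2)*3^(1/4)*z*sqrt(1/k)/2)


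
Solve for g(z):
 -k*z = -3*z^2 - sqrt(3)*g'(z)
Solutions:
 g(z) = C1 + sqrt(3)*k*z^2/6 - sqrt(3)*z^3/3


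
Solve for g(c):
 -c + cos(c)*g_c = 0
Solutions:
 g(c) = C1 + Integral(c/cos(c), c)


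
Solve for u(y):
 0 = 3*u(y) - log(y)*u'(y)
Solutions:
 u(y) = C1*exp(3*li(y))


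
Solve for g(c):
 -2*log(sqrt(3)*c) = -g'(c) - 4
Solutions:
 g(c) = C1 + 2*c*log(c) - 6*c + c*log(3)


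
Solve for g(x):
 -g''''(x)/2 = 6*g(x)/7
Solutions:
 g(x) = (C1*sin(3^(1/4)*7^(3/4)*x/7) + C2*cos(3^(1/4)*7^(3/4)*x/7))*exp(-3^(1/4)*7^(3/4)*x/7) + (C3*sin(3^(1/4)*7^(3/4)*x/7) + C4*cos(3^(1/4)*7^(3/4)*x/7))*exp(3^(1/4)*7^(3/4)*x/7)


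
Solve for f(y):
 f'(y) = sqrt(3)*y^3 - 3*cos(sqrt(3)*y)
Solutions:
 f(y) = C1 + sqrt(3)*y^4/4 - sqrt(3)*sin(sqrt(3)*y)


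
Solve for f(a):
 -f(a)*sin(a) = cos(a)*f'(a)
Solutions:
 f(a) = C1*cos(a)


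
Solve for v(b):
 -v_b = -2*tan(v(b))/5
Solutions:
 v(b) = pi - asin(C1*exp(2*b/5))
 v(b) = asin(C1*exp(2*b/5))


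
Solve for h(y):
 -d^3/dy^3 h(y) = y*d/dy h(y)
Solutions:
 h(y) = C1 + Integral(C2*airyai(-y) + C3*airybi(-y), y)


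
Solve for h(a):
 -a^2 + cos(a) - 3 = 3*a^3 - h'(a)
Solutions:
 h(a) = C1 + 3*a^4/4 + a^3/3 + 3*a - sin(a)


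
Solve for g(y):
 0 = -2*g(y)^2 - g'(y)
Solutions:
 g(y) = 1/(C1 + 2*y)


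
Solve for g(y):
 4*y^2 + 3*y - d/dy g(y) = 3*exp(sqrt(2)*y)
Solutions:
 g(y) = C1 + 4*y^3/3 + 3*y^2/2 - 3*sqrt(2)*exp(sqrt(2)*y)/2


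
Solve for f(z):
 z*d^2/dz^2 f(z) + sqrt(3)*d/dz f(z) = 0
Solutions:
 f(z) = C1 + C2*z^(1 - sqrt(3))


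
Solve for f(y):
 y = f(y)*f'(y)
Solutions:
 f(y) = -sqrt(C1 + y^2)
 f(y) = sqrt(C1 + y^2)


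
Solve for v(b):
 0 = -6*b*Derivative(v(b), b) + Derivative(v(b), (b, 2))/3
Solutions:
 v(b) = C1 + C2*erfi(3*b)


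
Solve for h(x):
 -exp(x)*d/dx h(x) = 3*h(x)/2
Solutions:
 h(x) = C1*exp(3*exp(-x)/2)


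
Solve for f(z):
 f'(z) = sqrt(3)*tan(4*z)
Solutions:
 f(z) = C1 - sqrt(3)*log(cos(4*z))/4


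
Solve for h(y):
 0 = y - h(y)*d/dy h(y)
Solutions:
 h(y) = -sqrt(C1 + y^2)
 h(y) = sqrt(C1 + y^2)


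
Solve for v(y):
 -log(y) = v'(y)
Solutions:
 v(y) = C1 - y*log(y) + y


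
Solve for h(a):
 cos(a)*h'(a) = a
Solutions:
 h(a) = C1 + Integral(a/cos(a), a)


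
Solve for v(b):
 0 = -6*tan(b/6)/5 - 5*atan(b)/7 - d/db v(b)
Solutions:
 v(b) = C1 - 5*b*atan(b)/7 + 5*log(b^2 + 1)/14 + 36*log(cos(b/6))/5


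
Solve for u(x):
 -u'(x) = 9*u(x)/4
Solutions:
 u(x) = C1*exp(-9*x/4)


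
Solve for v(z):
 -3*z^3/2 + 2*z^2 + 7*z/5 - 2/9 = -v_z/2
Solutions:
 v(z) = C1 + 3*z^4/4 - 4*z^3/3 - 7*z^2/5 + 4*z/9


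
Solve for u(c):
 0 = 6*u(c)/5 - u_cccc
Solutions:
 u(c) = C1*exp(-5^(3/4)*6^(1/4)*c/5) + C2*exp(5^(3/4)*6^(1/4)*c/5) + C3*sin(5^(3/4)*6^(1/4)*c/5) + C4*cos(5^(3/4)*6^(1/4)*c/5)


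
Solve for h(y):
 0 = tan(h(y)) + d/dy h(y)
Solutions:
 h(y) = pi - asin(C1*exp(-y))
 h(y) = asin(C1*exp(-y))


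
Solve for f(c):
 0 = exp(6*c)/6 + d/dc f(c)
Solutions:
 f(c) = C1 - exp(6*c)/36


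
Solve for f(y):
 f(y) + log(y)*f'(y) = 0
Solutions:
 f(y) = C1*exp(-li(y))


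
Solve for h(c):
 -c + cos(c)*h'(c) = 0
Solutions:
 h(c) = C1 + Integral(c/cos(c), c)


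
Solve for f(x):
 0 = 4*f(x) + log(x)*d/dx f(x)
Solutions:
 f(x) = C1*exp(-4*li(x))


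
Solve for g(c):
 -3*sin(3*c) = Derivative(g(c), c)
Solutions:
 g(c) = C1 + cos(3*c)


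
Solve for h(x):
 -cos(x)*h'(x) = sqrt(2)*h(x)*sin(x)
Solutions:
 h(x) = C1*cos(x)^(sqrt(2))


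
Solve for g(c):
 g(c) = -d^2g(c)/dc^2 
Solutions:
 g(c) = C1*sin(c) + C2*cos(c)


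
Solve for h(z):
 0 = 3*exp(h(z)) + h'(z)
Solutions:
 h(z) = log(1/(C1 + 3*z))


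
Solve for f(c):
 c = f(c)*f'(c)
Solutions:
 f(c) = -sqrt(C1 + c^2)
 f(c) = sqrt(C1 + c^2)


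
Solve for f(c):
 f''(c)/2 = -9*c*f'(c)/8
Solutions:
 f(c) = C1 + C2*erf(3*sqrt(2)*c/4)


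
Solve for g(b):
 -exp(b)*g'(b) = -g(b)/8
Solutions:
 g(b) = C1*exp(-exp(-b)/8)


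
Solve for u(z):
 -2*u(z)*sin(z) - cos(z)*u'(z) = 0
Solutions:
 u(z) = C1*cos(z)^2


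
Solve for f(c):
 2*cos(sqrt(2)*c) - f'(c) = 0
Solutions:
 f(c) = C1 + sqrt(2)*sin(sqrt(2)*c)


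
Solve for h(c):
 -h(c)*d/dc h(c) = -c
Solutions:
 h(c) = -sqrt(C1 + c^2)
 h(c) = sqrt(C1 + c^2)


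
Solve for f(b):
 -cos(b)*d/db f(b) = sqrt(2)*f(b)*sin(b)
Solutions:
 f(b) = C1*cos(b)^(sqrt(2))


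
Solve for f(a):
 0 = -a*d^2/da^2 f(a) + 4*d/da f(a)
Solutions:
 f(a) = C1 + C2*a^5


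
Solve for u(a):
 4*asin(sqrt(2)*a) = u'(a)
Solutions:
 u(a) = C1 + 4*a*asin(sqrt(2)*a) + 2*sqrt(2)*sqrt(1 - 2*a^2)


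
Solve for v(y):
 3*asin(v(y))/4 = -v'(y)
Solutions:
 Integral(1/asin(_y), (_y, v(y))) = C1 - 3*y/4


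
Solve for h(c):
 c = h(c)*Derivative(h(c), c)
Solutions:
 h(c) = -sqrt(C1 + c^2)
 h(c) = sqrt(C1 + c^2)


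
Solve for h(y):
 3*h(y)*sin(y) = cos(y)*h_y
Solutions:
 h(y) = C1/cos(y)^3


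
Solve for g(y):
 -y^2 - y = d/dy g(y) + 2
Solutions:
 g(y) = C1 - y^3/3 - y^2/2 - 2*y


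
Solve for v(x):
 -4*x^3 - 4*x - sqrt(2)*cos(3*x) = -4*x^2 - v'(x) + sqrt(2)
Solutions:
 v(x) = C1 + x^4 - 4*x^3/3 + 2*x^2 + sqrt(2)*x + sqrt(2)*sin(3*x)/3


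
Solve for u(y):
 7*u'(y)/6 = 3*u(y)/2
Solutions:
 u(y) = C1*exp(9*y/7)


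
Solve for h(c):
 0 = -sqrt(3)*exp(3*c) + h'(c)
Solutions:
 h(c) = C1 + sqrt(3)*exp(3*c)/3


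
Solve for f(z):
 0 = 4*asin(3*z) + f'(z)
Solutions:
 f(z) = C1 - 4*z*asin(3*z) - 4*sqrt(1 - 9*z^2)/3


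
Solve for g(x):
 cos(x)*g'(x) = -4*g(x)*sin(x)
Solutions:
 g(x) = C1*cos(x)^4


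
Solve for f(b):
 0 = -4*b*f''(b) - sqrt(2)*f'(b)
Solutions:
 f(b) = C1 + C2*b^(1 - sqrt(2)/4)


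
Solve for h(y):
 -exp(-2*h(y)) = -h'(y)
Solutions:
 h(y) = log(-sqrt(C1 + 2*y))
 h(y) = log(C1 + 2*y)/2


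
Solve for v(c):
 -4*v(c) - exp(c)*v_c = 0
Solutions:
 v(c) = C1*exp(4*exp(-c))


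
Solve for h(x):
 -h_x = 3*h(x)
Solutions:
 h(x) = C1*exp(-3*x)


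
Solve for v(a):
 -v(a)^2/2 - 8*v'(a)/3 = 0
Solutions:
 v(a) = 16/(C1 + 3*a)


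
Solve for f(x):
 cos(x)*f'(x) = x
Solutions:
 f(x) = C1 + Integral(x/cos(x), x)


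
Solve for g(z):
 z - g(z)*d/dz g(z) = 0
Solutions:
 g(z) = -sqrt(C1 + z^2)
 g(z) = sqrt(C1 + z^2)


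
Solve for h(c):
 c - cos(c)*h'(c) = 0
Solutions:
 h(c) = C1 + Integral(c/cos(c), c)


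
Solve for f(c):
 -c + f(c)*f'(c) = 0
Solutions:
 f(c) = -sqrt(C1 + c^2)
 f(c) = sqrt(C1 + c^2)


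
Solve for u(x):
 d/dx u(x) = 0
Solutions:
 u(x) = C1


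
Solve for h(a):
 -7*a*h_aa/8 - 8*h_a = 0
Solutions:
 h(a) = C1 + C2/a^(57/7)


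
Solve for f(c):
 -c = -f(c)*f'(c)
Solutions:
 f(c) = -sqrt(C1 + c^2)
 f(c) = sqrt(C1 + c^2)


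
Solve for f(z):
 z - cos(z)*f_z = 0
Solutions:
 f(z) = C1 + Integral(z/cos(z), z)


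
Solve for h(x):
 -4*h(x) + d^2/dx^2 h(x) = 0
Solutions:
 h(x) = C1*exp(-2*x) + C2*exp(2*x)


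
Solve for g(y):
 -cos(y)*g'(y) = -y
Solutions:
 g(y) = C1 + Integral(y/cos(y), y)


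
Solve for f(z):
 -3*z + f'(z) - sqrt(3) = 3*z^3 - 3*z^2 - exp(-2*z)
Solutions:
 f(z) = C1 + 3*z^4/4 - z^3 + 3*z^2/2 + sqrt(3)*z + exp(-2*z)/2


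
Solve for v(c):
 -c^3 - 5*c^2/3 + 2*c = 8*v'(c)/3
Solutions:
 v(c) = C1 - 3*c^4/32 - 5*c^3/24 + 3*c^2/8


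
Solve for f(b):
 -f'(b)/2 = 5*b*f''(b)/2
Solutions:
 f(b) = C1 + C2*b^(4/5)


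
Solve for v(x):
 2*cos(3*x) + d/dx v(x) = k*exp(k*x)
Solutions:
 v(x) = C1 + exp(k*x) - 2*sin(3*x)/3


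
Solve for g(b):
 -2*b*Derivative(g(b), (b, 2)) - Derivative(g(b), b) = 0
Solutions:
 g(b) = C1 + C2*sqrt(b)


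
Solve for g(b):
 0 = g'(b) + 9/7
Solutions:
 g(b) = C1 - 9*b/7


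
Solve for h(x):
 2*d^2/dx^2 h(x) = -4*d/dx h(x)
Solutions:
 h(x) = C1 + C2*exp(-2*x)


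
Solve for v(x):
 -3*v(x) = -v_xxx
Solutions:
 v(x) = C3*exp(3^(1/3)*x) + (C1*sin(3^(5/6)*x/2) + C2*cos(3^(5/6)*x/2))*exp(-3^(1/3)*x/2)


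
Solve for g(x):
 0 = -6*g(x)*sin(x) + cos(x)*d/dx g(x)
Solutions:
 g(x) = C1/cos(x)^6


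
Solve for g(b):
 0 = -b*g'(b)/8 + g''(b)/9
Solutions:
 g(b) = C1 + C2*erfi(3*b/4)


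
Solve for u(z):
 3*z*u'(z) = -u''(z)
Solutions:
 u(z) = C1 + C2*erf(sqrt(6)*z/2)


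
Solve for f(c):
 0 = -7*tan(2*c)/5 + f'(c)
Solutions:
 f(c) = C1 - 7*log(cos(2*c))/10


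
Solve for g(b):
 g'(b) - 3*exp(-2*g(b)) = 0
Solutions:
 g(b) = log(-sqrt(C1 + 6*b))
 g(b) = log(C1 + 6*b)/2


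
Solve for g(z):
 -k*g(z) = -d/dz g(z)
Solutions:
 g(z) = C1*exp(k*z)


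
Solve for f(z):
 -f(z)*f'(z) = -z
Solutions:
 f(z) = -sqrt(C1 + z^2)
 f(z) = sqrt(C1 + z^2)


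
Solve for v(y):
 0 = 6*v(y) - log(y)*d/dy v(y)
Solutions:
 v(y) = C1*exp(6*li(y))


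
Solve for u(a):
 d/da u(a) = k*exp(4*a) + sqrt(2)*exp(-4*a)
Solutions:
 u(a) = C1 + k*exp(4*a)/4 - sqrt(2)*exp(-4*a)/4


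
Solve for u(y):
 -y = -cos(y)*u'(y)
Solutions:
 u(y) = C1 + Integral(y/cos(y), y)


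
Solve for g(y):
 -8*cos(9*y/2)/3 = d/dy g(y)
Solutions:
 g(y) = C1 - 16*sin(9*y/2)/27


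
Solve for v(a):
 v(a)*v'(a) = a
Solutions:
 v(a) = -sqrt(C1 + a^2)
 v(a) = sqrt(C1 + a^2)


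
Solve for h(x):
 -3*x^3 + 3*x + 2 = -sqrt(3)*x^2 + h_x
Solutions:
 h(x) = C1 - 3*x^4/4 + sqrt(3)*x^3/3 + 3*x^2/2 + 2*x


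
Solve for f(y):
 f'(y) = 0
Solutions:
 f(y) = C1


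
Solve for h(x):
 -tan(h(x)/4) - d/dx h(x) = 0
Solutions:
 h(x) = -4*asin(C1*exp(-x/4)) + 4*pi
 h(x) = 4*asin(C1*exp(-x/4))


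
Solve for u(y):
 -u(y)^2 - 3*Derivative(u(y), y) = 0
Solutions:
 u(y) = 3/(C1 + y)


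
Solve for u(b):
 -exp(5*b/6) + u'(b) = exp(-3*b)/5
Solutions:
 u(b) = C1 + 6*exp(5*b/6)/5 - exp(-3*b)/15


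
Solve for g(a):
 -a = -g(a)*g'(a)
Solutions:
 g(a) = -sqrt(C1 + a^2)
 g(a) = sqrt(C1 + a^2)


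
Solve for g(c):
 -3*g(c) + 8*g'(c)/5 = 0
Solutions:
 g(c) = C1*exp(15*c/8)


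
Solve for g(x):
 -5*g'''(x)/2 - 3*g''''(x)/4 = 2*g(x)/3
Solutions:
 g(x) = C1*exp(x*(-5 + sqrt(8*6^(2/3)/(sqrt(5241) + 75)^(1/3) + 2*6^(1/3)*(sqrt(5241) + 75)^(1/3) + 25))/6)*sin(sqrt(2)*x*sqrt(-25 + 4*6^(2/3)/(sqrt(5241) + 75)^(1/3) + 6^(1/3)*(sqrt(5241) + 75)^(1/3) + 125/sqrt(8*6^(2/3)/(sqrt(5241) + 75)^(1/3) + 2*6^(1/3)*(sqrt(5241) + 75)^(1/3) + 25))/6) + C2*exp(x*(-5 + sqrt(8*6^(2/3)/(sqrt(5241) + 75)^(1/3) + 2*6^(1/3)*(sqrt(5241) + 75)^(1/3) + 25))/6)*cos(sqrt(2)*x*sqrt(-25 + 4*6^(2/3)/(sqrt(5241) + 75)^(1/3) + 6^(1/3)*(sqrt(5241) + 75)^(1/3) + 125/sqrt(8*6^(2/3)/(sqrt(5241) + 75)^(1/3) + 2*6^(1/3)*(sqrt(5241) + 75)^(1/3) + 25))/6) + C3*exp(-x*(5 + sqrt(8*6^(2/3)/(sqrt(5241) + 75)^(1/3) + 2*6^(1/3)*(sqrt(5241) + 75)^(1/3) + 25) + sqrt(2)*sqrt(-6^(1/3)*(sqrt(5241) + 75)^(1/3) - 4*6^(2/3)/(sqrt(5241) + 75)^(1/3) + 125/sqrt(8*6^(2/3)/(sqrt(5241) + 75)^(1/3) + 2*6^(1/3)*(sqrt(5241) + 75)^(1/3) + 25) + 25))/6) + C4*exp(x*(-sqrt(8*6^(2/3)/(sqrt(5241) + 75)^(1/3) + 2*6^(1/3)*(sqrt(5241) + 75)^(1/3) + 25) - 5 + sqrt(2)*sqrt(-6^(1/3)*(sqrt(5241) + 75)^(1/3) - 4*6^(2/3)/(sqrt(5241) + 75)^(1/3) + 125/sqrt(8*6^(2/3)/(sqrt(5241) + 75)^(1/3) + 2*6^(1/3)*(sqrt(5241) + 75)^(1/3) + 25) + 25))/6)


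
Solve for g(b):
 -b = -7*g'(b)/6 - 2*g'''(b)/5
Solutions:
 g(b) = C1 + C2*sin(sqrt(105)*b/6) + C3*cos(sqrt(105)*b/6) + 3*b^2/7


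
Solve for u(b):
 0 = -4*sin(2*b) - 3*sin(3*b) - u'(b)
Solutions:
 u(b) = C1 + 2*cos(2*b) + cos(3*b)


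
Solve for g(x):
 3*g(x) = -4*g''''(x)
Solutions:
 g(x) = (C1*sin(3^(1/4)*x/2) + C2*cos(3^(1/4)*x/2))*exp(-3^(1/4)*x/2) + (C3*sin(3^(1/4)*x/2) + C4*cos(3^(1/4)*x/2))*exp(3^(1/4)*x/2)


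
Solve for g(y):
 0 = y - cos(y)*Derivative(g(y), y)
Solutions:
 g(y) = C1 + Integral(y/cos(y), y)


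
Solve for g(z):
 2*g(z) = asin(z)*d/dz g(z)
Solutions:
 g(z) = C1*exp(2*Integral(1/asin(z), z))


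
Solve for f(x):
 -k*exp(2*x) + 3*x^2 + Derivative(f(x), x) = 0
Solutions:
 f(x) = C1 + k*exp(2*x)/2 - x^3


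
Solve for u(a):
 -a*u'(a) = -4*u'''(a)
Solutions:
 u(a) = C1 + Integral(C2*airyai(2^(1/3)*a/2) + C3*airybi(2^(1/3)*a/2), a)


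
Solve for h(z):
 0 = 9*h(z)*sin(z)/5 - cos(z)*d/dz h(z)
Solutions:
 h(z) = C1/cos(z)^(9/5)


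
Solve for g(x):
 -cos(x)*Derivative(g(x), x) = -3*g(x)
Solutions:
 g(x) = C1*(sin(x) + 1)^(3/2)/(sin(x) - 1)^(3/2)


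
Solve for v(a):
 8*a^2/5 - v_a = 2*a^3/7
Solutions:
 v(a) = C1 - a^4/14 + 8*a^3/15


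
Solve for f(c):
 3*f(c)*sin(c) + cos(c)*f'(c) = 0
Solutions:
 f(c) = C1*cos(c)^3


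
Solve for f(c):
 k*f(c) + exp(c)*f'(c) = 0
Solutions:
 f(c) = C1*exp(k*exp(-c))


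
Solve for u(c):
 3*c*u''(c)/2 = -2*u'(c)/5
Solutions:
 u(c) = C1 + C2*c^(11/15)


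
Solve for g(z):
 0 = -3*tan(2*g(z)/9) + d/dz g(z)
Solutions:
 g(z) = -9*asin(C1*exp(2*z/3))/2 + 9*pi/2
 g(z) = 9*asin(C1*exp(2*z/3))/2


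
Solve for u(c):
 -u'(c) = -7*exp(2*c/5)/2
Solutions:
 u(c) = C1 + 35*exp(2*c/5)/4


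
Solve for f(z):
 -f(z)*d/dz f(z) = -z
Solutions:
 f(z) = -sqrt(C1 + z^2)
 f(z) = sqrt(C1 + z^2)


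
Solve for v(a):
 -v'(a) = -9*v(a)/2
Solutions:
 v(a) = C1*exp(9*a/2)


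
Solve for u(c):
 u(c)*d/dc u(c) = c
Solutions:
 u(c) = -sqrt(C1 + c^2)
 u(c) = sqrt(C1 + c^2)


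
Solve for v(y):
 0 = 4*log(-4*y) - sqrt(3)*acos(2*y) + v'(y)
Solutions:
 v(y) = C1 - 4*y*log(-y) - 8*y*log(2) + 4*y + sqrt(3)*(y*acos(2*y) - sqrt(1 - 4*y^2)/2)


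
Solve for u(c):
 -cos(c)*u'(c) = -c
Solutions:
 u(c) = C1 + Integral(c/cos(c), c)


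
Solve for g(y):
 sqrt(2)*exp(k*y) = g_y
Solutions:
 g(y) = C1 + sqrt(2)*exp(k*y)/k


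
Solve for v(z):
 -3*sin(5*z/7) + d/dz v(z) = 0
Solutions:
 v(z) = C1 - 21*cos(5*z/7)/5


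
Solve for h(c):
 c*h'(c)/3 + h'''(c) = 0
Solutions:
 h(c) = C1 + Integral(C2*airyai(-3^(2/3)*c/3) + C3*airybi(-3^(2/3)*c/3), c)


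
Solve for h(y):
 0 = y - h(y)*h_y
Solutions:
 h(y) = -sqrt(C1 + y^2)
 h(y) = sqrt(C1 + y^2)


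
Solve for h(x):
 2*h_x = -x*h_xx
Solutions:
 h(x) = C1 + C2/x


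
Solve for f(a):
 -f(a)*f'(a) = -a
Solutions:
 f(a) = -sqrt(C1 + a^2)
 f(a) = sqrt(C1 + a^2)


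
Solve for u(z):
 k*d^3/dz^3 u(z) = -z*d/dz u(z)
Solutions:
 u(z) = C1 + Integral(C2*airyai(z*(-1/k)^(1/3)) + C3*airybi(z*(-1/k)^(1/3)), z)


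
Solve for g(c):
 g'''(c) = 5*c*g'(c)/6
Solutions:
 g(c) = C1 + Integral(C2*airyai(5^(1/3)*6^(2/3)*c/6) + C3*airybi(5^(1/3)*6^(2/3)*c/6), c)


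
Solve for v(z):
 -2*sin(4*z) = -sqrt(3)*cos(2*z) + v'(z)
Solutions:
 v(z) = C1 + sqrt(3)*sin(2*z)/2 + cos(4*z)/2


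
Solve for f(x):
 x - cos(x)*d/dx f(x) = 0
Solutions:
 f(x) = C1 + Integral(x/cos(x), x)


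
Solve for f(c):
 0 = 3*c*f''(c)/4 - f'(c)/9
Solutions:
 f(c) = C1 + C2*c^(31/27)


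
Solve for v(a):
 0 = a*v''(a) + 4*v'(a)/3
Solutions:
 v(a) = C1 + C2/a^(1/3)


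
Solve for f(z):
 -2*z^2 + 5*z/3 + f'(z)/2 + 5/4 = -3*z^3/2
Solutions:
 f(z) = C1 - 3*z^4/4 + 4*z^3/3 - 5*z^2/3 - 5*z/2


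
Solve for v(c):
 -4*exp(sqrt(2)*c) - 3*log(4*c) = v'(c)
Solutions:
 v(c) = C1 - 3*c*log(c) + 3*c*(1 - 2*log(2)) - 2*sqrt(2)*exp(sqrt(2)*c)


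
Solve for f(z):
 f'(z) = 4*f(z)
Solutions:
 f(z) = C1*exp(4*z)


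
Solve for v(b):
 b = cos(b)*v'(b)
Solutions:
 v(b) = C1 + Integral(b/cos(b), b)


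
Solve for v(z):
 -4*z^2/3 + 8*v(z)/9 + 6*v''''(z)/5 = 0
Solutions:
 v(z) = 3*z^2/2 + (C1*sin(15^(1/4)*z/3) + C2*cos(15^(1/4)*z/3))*exp(-15^(1/4)*z/3) + (C3*sin(15^(1/4)*z/3) + C4*cos(15^(1/4)*z/3))*exp(15^(1/4)*z/3)


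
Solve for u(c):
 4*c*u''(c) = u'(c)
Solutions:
 u(c) = C1 + C2*c^(5/4)


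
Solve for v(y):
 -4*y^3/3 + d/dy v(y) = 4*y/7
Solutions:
 v(y) = C1 + y^4/3 + 2*y^2/7


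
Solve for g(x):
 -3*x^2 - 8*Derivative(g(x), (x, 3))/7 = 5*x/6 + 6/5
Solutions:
 g(x) = C1 + C2*x + C3*x^2 - 7*x^5/160 - 35*x^4/1152 - 7*x^3/40


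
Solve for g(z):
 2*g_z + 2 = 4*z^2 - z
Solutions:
 g(z) = C1 + 2*z^3/3 - z^2/4 - z


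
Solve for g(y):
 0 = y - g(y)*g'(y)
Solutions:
 g(y) = -sqrt(C1 + y^2)
 g(y) = sqrt(C1 + y^2)


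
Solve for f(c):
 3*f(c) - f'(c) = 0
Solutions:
 f(c) = C1*exp(3*c)


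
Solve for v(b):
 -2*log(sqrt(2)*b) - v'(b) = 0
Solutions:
 v(b) = C1 - 2*b*log(b) - b*log(2) + 2*b


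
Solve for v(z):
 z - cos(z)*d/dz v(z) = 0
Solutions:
 v(z) = C1 + Integral(z/cos(z), z)


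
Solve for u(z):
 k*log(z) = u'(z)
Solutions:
 u(z) = C1 + k*z*log(z) - k*z


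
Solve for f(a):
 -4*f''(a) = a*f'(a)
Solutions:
 f(a) = C1 + C2*erf(sqrt(2)*a/4)


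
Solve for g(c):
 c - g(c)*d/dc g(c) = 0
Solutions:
 g(c) = -sqrt(C1 + c^2)
 g(c) = sqrt(C1 + c^2)


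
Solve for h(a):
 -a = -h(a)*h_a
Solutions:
 h(a) = -sqrt(C1 + a^2)
 h(a) = sqrt(C1 + a^2)


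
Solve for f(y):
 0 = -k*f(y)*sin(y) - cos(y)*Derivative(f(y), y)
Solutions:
 f(y) = C1*exp(k*log(cos(y)))


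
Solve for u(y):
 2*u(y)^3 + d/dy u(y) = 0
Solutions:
 u(y) = -sqrt(2)*sqrt(-1/(C1 - 2*y))/2
 u(y) = sqrt(2)*sqrt(-1/(C1 - 2*y))/2


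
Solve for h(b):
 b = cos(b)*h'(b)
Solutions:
 h(b) = C1 + Integral(b/cos(b), b)


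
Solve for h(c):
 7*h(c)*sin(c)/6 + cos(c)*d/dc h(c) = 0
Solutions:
 h(c) = C1*cos(c)^(7/6)


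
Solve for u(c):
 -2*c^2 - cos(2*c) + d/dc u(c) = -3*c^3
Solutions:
 u(c) = C1 - 3*c^4/4 + 2*c^3/3 + sin(2*c)/2


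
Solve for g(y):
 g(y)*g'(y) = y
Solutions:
 g(y) = -sqrt(C1 + y^2)
 g(y) = sqrt(C1 + y^2)


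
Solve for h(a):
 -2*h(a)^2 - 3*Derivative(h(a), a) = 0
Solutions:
 h(a) = 3/(C1 + 2*a)


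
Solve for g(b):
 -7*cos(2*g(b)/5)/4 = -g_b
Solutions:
 -7*b/4 - 5*log(sin(2*g(b)/5) - 1)/4 + 5*log(sin(2*g(b)/5) + 1)/4 = C1


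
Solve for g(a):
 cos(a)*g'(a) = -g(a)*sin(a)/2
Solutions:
 g(a) = C1*sqrt(cos(a))


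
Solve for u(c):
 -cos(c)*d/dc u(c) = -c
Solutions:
 u(c) = C1 + Integral(c/cos(c), c)


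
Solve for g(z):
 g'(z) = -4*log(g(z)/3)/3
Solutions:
 -3*Integral(1/(-log(_y) + log(3)), (_y, g(z)))/4 = C1 - z


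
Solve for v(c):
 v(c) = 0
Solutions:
 v(c) = 0


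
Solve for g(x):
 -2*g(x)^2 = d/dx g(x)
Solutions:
 g(x) = 1/(C1 + 2*x)


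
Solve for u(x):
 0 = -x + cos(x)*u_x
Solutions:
 u(x) = C1 + Integral(x/cos(x), x)


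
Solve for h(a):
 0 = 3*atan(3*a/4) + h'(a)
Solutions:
 h(a) = C1 - 3*a*atan(3*a/4) + 2*log(9*a^2 + 16)


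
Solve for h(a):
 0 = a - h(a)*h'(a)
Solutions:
 h(a) = -sqrt(C1 + a^2)
 h(a) = sqrt(C1 + a^2)


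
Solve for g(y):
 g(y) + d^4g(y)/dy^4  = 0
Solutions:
 g(y) = (C1*sin(sqrt(2)*y/2) + C2*cos(sqrt(2)*y/2))*exp(-sqrt(2)*y/2) + (C3*sin(sqrt(2)*y/2) + C4*cos(sqrt(2)*y/2))*exp(sqrt(2)*y/2)


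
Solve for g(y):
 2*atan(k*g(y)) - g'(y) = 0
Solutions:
 Integral(1/atan(_y*k), (_y, g(y))) = C1 + 2*y


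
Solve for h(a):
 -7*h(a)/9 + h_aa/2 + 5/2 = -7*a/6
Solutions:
 h(a) = C1*exp(-sqrt(14)*a/3) + C2*exp(sqrt(14)*a/3) + 3*a/2 + 45/14


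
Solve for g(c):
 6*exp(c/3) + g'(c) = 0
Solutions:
 g(c) = C1 - 18*exp(c/3)


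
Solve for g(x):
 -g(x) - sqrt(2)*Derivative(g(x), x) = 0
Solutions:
 g(x) = C1*exp(-sqrt(2)*x/2)


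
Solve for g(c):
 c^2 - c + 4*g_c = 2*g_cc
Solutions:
 g(c) = C1 + C2*exp(2*c) - c^3/12


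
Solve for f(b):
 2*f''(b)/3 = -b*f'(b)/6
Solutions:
 f(b) = C1 + C2*erf(sqrt(2)*b/4)


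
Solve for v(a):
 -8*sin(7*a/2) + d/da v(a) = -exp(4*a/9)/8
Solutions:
 v(a) = C1 - 9*exp(4*a/9)/32 - 16*cos(7*a/2)/7
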